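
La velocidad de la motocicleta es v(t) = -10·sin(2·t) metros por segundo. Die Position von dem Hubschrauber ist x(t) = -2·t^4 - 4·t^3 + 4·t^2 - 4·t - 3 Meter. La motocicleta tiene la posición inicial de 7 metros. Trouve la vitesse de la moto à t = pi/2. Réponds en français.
De l'équation de la vitesse v(t) = -10·sin(2·t), nous substituons t = pi/2 pour obtenir v = 0.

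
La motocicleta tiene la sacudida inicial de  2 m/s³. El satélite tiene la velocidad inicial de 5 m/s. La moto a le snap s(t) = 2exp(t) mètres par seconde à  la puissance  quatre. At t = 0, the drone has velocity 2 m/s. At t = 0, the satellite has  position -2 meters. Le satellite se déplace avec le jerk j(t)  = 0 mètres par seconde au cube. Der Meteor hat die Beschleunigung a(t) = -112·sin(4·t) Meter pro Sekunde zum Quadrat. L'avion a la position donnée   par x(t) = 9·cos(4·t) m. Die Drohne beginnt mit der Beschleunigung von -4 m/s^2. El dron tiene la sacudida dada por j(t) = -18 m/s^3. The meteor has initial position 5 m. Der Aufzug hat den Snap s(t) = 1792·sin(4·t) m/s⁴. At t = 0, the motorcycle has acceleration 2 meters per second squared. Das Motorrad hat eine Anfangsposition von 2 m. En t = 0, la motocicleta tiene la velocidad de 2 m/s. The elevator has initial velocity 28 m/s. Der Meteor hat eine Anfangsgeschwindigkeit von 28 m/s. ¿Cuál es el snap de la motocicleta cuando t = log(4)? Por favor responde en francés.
Nous avons le snap s(t) = 2·exp(t). En substituant t = log(4): s(log(4)) = 8.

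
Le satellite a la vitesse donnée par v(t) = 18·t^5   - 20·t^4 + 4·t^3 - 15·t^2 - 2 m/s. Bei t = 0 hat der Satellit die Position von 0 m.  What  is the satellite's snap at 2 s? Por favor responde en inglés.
We must differentiate our velocity equation v(t) = 18·t^5 - 20·t^4 + 4·t^3 - 15·t^2 - 2 3 times. Differentiating velocity, we get acceleration: a(t) = 90·t^4 - 80·t^3 + 12·t^2 - 30·t. The derivative of acceleration gives jerk: j(t) = 360·t^3 - 240·t^2 + 24·t - 30. Taking d/dt of j(t), we find s(t) = 1080·t^2 - 480·t + 24. From the given snap equation s(t) = 1080·t^2 - 480·t + 24, we substitute t = 2 to get s = 3384.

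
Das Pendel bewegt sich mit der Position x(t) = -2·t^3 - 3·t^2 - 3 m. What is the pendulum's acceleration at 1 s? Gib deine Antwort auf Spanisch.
Para resolver esto, necesitamos tomar 2 derivadas de nuestra ecuación de la posición x(t) = -2·t^3 - 3·t^2 - 3. Tomando d/dt de x(t), encontramos v(t) = -6·t^2 - 6·t. Derivando la velocidad, obtenemos la aceleración: a(t) = -12·t - 6. De la ecuación de la aceleración a(t) = -12·t - 6, sustituimos t = 1 para obtener a = -18.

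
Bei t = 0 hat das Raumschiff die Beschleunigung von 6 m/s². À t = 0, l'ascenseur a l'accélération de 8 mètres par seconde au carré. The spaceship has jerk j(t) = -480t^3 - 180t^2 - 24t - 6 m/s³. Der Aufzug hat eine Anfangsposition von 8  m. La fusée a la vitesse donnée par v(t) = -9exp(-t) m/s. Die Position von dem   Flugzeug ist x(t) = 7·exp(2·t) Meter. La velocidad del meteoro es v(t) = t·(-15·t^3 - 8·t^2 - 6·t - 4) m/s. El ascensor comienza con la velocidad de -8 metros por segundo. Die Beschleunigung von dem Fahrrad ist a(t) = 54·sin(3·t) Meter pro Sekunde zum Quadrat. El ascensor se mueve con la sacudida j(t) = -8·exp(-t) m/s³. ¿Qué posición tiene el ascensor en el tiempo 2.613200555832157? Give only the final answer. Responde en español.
En t = 2.613200555832157, x = 0.586396548610681.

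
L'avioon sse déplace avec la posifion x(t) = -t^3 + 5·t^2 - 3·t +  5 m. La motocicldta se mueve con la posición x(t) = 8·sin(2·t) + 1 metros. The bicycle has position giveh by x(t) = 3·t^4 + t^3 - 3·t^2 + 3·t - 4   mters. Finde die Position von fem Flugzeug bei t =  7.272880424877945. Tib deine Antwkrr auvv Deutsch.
Mit x(t) = -t^3 + 5·t^2 - 3·t + 5 und Einsetzen von t = 7.272880424877945, finden wir x = -137.042173304006.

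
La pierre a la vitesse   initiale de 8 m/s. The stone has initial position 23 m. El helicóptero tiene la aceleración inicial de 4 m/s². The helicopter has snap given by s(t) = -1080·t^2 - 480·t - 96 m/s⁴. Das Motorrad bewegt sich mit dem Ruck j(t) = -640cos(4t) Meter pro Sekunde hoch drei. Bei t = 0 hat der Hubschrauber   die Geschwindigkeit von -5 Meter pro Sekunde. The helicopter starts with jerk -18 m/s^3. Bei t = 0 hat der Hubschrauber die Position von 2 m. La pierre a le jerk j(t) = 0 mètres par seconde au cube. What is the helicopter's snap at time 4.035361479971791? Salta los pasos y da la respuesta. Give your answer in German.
s(4.035361479971791) = -19619.8471663498.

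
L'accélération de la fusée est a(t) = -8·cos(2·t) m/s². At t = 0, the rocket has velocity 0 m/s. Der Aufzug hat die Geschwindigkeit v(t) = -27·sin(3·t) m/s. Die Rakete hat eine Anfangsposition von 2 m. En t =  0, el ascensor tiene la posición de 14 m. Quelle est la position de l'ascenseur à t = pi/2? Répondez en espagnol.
Debemos encontrar la antiderivada de nuestra ecuación de la velocidad v(t) = -27·sin(3·t) 1 vez. Integrando la velocidad y usando la condición inicial x(0) = 14, obtenemos x(t) = 9·cos(3·t) + 5. De la ecuación de la posición x(t) = 9·cos(3·t) + 5, sustituimos t = pi/2 para obtener x = 5.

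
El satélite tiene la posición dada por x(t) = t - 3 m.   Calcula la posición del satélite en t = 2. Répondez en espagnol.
De la ecuación de la posición x(t) = t - 3, sustituimos t = 2 para obtener x = -1.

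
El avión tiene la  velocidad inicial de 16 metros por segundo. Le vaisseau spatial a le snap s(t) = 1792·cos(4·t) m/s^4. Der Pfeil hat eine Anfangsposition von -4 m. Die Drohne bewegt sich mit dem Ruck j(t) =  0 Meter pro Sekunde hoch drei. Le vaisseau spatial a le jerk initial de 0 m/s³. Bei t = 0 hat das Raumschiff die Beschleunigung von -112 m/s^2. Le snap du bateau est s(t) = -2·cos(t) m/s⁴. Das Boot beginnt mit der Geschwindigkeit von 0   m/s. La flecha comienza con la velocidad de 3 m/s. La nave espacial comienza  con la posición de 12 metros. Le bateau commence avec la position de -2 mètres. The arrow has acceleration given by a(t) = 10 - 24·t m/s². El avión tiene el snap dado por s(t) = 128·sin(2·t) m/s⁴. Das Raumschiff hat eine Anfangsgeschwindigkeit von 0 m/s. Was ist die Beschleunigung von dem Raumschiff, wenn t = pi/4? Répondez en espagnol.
Necesitamos integrar nuestra ecuación del snap s(t) = 1792·cos(4·t) 2 veces. Tomando ∫s(t)dt y aplicando j(0) = 0, encontramos j(t) = 448·sin(4·t). La antiderivada de la sacudida es la aceleración. Usando a(0) = -112, obtenemos a(t) = -112·cos(4·t). De la ecuación de la aceleración a(t) = -112·cos(4·t), sustituimos t = pi/4 para obtener a = 112.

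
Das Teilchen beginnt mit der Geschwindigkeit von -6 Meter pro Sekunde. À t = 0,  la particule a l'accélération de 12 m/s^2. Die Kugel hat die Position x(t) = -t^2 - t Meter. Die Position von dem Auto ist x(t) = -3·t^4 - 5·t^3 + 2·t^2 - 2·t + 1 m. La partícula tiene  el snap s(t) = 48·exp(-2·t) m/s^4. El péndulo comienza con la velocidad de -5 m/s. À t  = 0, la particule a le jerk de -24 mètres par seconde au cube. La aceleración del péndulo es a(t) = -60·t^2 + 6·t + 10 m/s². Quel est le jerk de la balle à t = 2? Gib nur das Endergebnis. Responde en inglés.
At t = 2, j = 0.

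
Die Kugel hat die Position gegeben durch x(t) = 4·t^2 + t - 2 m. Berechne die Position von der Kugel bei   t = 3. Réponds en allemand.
Aus der Gleichung für die Position x(t) = 4·t^2 + t - 2, setzen wir t = 3 ein und erhalten x = 37.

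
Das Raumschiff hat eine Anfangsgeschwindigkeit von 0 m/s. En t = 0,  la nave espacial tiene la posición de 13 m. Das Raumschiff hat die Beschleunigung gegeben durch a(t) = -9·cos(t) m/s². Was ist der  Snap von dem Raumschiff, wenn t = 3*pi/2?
Wir müssen unsere Gleichung für die Beschleunigung a(t) = -9·cos(t) 2-mal ableiten. Mit d/dt von a(t) finden wir j(t) = 9·sin(t). Mit d/dt von j(t) finden wir s(t) = 9·cos(t). Aus der Gleichung für den Snap s(t) = 9·cos(t), setzen wir t = 3*pi/2 ein und erhalten s = 0.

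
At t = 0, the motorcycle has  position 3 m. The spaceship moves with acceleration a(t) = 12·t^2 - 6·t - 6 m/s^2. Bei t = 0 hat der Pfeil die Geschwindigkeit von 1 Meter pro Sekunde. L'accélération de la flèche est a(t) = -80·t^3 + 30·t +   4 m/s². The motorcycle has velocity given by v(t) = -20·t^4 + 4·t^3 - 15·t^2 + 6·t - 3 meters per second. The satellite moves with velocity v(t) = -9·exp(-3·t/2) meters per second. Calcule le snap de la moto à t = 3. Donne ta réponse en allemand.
Wir müssen unsere Gleichung für die Geschwindigkeit v(t) = -20·t^4 + 4·t^3 - 15·t^2 + 6·t - 3 3-mal ableiten. Durch Ableiten von der Geschwindigkeit erhalten wir die Beschleunigung: a(t) = -80·t^3 + 12·t^2 - 30·t + 6. Durch Ableiten von der Beschleunigung erhalten wir den Ruck: j(t) = -240·t^2 + 24·t - 30. Durch Ableiten von dem Ruck erhalten wir den Snap: s(t) = 24 - 480·t. Aus der Gleichung für den Snap s(t) = 24 - 480·t, setzen wir t = 3 ein und erhalten s = -1416.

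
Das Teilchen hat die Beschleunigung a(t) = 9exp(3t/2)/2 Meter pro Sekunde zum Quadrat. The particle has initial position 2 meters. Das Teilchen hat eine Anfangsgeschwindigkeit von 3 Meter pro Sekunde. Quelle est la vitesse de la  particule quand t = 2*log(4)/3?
En partant de l'accélération a(t) = 9·exp(3·t/2)/2, nous prenons 1 intégrale. En intégrant l'accélération et en utilisant la condition initiale v(0) = 3, nous obtenons v(t) = 3·exp(3·t/2). Nous avons la vitesse v(t) = 3·exp(3·t/2). En substituant t = 2*log(4)/3: v(2*log(4)/3) = 12.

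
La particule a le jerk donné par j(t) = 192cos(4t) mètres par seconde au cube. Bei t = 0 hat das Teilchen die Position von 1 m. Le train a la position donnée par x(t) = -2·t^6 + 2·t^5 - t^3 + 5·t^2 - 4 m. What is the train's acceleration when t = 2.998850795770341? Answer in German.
Um dies zu lösen, müssen wir 2 Ableitungen unserer Gleichung für die Position x(t) = -2·t^6 + 2·t^5 - t^3 + 5·t^2 - 4 nehmen. Die Ableitung von der Position ergibt die Geschwindigkeit: v(t) = -12·t^5 + 10·t^4 - 3·t^2 + 10·t. Mit d/dt von v(t) finden wir a(t) = -60·t^4 + 40·t^3 - 6·t + 10. Mit a(t) = -60·t^4 + 40·t^3 - 6·t + 10 und Einsetzen von t = 2.998850795770341, finden wir a = -3781.79120443316.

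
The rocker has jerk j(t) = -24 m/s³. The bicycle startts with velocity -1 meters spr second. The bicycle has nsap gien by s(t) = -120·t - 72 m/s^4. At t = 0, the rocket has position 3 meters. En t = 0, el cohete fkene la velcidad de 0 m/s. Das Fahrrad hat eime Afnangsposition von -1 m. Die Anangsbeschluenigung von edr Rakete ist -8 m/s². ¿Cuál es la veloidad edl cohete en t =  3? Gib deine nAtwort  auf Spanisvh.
Necesitamos integrar nuestra ecuación de la sacudida j(t) = -24 2 veces. Integrando la sacudida y usando la condición inicial a(0) = -8, obtenemos a(t) = -24·t - 8. La integral de la aceleración, con v(0) = 0, da la velocidad: v(t) = 4·t·(-3·t - 2). Usando v(t) = 4·t·(-3·t - 2) y sustituyendo t = 3, encontramos v = -132.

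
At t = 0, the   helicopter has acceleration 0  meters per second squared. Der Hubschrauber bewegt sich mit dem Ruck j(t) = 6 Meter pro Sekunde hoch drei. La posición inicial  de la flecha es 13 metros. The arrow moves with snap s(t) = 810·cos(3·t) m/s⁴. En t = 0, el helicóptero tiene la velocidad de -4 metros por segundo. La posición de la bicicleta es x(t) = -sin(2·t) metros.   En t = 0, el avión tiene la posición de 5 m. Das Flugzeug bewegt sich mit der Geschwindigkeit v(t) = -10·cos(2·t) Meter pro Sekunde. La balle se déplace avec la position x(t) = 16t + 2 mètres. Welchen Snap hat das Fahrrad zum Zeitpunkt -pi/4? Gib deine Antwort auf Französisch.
En partant de la position x(t) = -sin(2·t), nous prenons 4 dérivées. En dérivant la position, nous obtenons la vitesse: v(t) = -2·cos(2·t). La dérivée de la vitesse donne l'accélération: a(t) = 4·sin(2·t). La dérivée de l'accélération donne le jerk: j(t) = 8·cos(2·t). En prenant d/dt de j(t), nous trouvons s(t) = -16·sin(2·t). En utilisant s(t) = -16·sin(2·t) et en substituant t = -pi/4, nous trouvons s = 16.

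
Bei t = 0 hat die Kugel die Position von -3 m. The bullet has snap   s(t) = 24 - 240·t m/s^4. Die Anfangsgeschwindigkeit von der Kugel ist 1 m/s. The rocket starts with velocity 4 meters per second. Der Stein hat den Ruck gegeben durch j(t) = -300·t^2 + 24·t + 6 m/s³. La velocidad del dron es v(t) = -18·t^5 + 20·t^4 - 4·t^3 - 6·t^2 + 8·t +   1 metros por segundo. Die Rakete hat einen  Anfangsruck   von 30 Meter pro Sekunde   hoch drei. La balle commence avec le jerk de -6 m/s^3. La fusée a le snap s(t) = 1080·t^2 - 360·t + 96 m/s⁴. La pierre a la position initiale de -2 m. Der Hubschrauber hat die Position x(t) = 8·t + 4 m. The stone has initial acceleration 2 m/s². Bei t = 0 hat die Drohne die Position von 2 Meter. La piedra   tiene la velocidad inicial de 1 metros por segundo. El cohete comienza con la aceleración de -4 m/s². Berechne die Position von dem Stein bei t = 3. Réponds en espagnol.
Debemos encontrar la integral de nuestra ecuación de la sacudida j(t) = -300·t^2 + 24·t + 6 3 veces. Integrando la sacudida y usando la condición inicial a(0) = 2, obtenemos a(t) = -100·t^3 + 12·t^2 + 6·t + 2. Integrando la aceleración y usando la condición inicial v(0) = 1, obtenemos v(t) = -25·t^4 + 4·t^3 + 3·t^2 + 2·t + 1. Integrando la velocidad y usando la condición inicial x(0) = -2, obtenemos x(t) = -5·t^5 + t^4 + t^3 + t^2 + t - 2. Tenemos la posición x(t) = -5·t^5 + t^4 + t^3 + t^2 + t - 2. Sustituyendo t = 3: x(3) = -1097.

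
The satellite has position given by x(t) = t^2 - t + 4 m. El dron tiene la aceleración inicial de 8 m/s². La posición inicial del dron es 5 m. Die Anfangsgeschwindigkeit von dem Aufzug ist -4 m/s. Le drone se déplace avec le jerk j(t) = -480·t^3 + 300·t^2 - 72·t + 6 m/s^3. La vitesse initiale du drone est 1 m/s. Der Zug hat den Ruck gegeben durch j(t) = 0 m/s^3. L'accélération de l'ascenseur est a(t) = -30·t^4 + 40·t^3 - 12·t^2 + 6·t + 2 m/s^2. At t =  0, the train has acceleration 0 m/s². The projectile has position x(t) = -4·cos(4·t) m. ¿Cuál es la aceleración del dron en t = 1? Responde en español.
Para resolver esto, necesitamos tomar 1 antiderivada de nuestra ecuación de la sacudida j(t) = -480·t^3 + 300·t^2 - 72·t + 6. La antiderivada de la sacudida, con a(0) = 8, da la aceleración: a(t) = -120·t^4 + 100·t^3 - 36·t^2 + 6·t + 8. Tenemos la aceleración a(t) = -120·t^4 + 100·t^3 - 36·t^2 + 6·t + 8. Sustituyendo t = 1: a(1) = -42.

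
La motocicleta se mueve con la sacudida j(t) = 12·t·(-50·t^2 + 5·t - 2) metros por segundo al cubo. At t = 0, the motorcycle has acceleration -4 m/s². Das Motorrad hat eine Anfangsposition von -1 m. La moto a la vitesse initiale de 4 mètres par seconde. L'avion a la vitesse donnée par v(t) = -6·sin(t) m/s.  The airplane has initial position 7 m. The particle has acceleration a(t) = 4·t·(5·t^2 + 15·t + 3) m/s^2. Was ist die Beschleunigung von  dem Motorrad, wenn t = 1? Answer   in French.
Nous devons trouver la primitive de notre équation du jerk j(t) = 12·t·(-50·t^2 + 5·t - 2) 1 fois. En intégrant le jerk et en utilisant la condition initiale a(0) = -4, nous obtenons a(t) = -150·t^4 + 20·t^3 - 12·t^2 - 4. Nous avons l'accélération a(t) = -150·t^4 + 20·t^3 - 12·t^2 - 4. En substituant t = 1: a(1) = -146.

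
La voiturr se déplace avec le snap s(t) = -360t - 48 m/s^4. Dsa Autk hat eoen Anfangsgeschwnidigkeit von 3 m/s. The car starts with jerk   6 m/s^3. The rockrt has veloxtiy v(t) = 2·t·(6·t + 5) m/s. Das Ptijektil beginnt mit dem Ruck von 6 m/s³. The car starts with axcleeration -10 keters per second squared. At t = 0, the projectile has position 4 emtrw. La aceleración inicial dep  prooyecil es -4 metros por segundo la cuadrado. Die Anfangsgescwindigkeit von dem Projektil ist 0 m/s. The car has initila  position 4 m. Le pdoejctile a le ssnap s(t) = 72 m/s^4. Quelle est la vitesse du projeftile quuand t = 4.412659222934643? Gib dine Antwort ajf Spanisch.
Para resolver esto, necesitamos tomar 3 antiderivadas de nuestra ecuación del snap s(t) = 72. Tomando ∫s(t)dt y aplicando j(0) = 6, encontramos j(t) = 72·t + 6. La integral de la sacudida es la aceleración. Usando a(0) = -4, obtenemos a(t) = 36·t^2 + 6·t - 4. La antiderivada de la aceleración es la velocidad. Usando v(0) = 0, obtenemos v(t) = t·(12·t^2 + 3·t - 4). Usando v(t) = t·(12·t^2 + 3·t - 4) y sustituyendo t = 4.412659222934643, encontramos v = 1071.82042826120.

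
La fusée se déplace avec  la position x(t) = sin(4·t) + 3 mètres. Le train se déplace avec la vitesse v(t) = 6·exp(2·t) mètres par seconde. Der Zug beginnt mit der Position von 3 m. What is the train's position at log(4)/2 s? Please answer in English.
We must find the integral of our velocity equation v(t) = 6·exp(2·t) 1 time. Integrating velocity and using the initial condition x(0) = 3, we get x(t) = 3·exp(2·t). We have position x(t) = 3·exp(2·t). Substituting t = log(4)/2: x(log(4)/2) = 12.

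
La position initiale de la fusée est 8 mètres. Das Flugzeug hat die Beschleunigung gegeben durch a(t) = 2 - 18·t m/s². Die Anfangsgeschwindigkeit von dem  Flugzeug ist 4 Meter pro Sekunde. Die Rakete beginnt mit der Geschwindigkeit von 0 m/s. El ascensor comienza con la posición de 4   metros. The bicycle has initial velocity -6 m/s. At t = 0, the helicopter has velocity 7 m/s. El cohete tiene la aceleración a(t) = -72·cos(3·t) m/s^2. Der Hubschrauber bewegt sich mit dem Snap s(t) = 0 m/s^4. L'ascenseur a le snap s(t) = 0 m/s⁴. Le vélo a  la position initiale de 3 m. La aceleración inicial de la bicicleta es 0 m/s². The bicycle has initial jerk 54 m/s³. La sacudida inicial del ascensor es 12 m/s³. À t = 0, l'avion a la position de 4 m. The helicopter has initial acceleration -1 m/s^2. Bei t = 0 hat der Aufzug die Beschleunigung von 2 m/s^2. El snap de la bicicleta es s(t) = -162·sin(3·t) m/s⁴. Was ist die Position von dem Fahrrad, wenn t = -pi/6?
Ausgehend von dem Snap s(t) = -162·sin(3·t), nehmen wir 4 Integrale. Das Integral von dem Snap ist der Ruck. Mit j(0) = 54 erhalten wir j(t) = 54·cos(3·t). Das Integral von dem Ruck, mit a(0) = 0, ergibt die Beschleunigung: a(t) = 18·sin(3·t). Mit ∫a(t)dt und Anwendung von v(0) = -6, finden wir v(t) = -6·cos(3·t). Durch Integration von der Geschwindigkeit und Verwendung der Anfangsbedingung x(0) = 3, erhalten wir x(t) = 3 - 2·sin(3·t). Mit x(t) = 3 - 2·sin(3·t) und Einsetzen von t = -pi/6, finden wir x = 5.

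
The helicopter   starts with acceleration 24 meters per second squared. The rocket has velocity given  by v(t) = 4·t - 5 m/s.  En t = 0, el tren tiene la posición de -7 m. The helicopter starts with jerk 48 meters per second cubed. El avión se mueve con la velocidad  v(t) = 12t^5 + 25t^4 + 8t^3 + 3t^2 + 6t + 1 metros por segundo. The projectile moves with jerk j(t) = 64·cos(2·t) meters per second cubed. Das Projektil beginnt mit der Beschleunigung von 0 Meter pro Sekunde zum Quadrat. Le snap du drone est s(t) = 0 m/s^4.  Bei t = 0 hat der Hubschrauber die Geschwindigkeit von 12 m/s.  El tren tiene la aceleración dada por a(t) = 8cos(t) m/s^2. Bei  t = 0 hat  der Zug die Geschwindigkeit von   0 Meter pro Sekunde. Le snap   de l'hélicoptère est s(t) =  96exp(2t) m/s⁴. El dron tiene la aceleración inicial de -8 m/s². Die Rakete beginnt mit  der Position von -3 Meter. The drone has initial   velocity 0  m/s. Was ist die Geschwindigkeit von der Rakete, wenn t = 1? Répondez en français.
Nous avons la vitesse v(t) = 4·t - 5. En substituant t = 1: v(1) = -1.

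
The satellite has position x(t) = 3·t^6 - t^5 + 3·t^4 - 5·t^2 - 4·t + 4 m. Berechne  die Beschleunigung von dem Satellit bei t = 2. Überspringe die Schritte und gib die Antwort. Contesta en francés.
a(2) = 1414.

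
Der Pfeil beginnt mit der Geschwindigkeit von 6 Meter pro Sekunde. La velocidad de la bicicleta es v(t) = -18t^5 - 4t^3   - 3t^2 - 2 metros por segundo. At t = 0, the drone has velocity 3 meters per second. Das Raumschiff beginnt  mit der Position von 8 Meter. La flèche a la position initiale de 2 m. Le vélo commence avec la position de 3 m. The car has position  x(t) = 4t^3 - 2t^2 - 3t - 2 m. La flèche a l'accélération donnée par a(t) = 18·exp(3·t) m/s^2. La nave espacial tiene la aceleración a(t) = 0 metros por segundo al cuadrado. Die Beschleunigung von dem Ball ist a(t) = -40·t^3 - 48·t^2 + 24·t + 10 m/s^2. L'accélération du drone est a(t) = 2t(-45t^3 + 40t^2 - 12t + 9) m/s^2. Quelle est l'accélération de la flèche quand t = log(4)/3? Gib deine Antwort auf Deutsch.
Wir haben die Beschleunigung a(t) = 18·exp(3·t). Durch Einsetzen von t = log(4)/3: a(log(4)/3) = 72.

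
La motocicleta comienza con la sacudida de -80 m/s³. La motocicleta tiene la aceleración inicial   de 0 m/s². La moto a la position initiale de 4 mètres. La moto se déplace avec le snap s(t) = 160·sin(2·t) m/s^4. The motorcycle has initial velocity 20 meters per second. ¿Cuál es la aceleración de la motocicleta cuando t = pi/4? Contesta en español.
Necesitamos integrar nuestra ecuación del snap s(t) = 160·sin(2·t) 2 veces. La integral del snap, con j(0) = -80, da la sacudida: j(t) = -80·cos(2·t). Tomando ∫j(t)dt y aplicando a(0) = 0, encontramos a(t) = -40·sin(2·t). Tenemos la aceleración a(t) = -40·sin(2·t). Sustituyendo t = pi/4: a(pi/4) = -40.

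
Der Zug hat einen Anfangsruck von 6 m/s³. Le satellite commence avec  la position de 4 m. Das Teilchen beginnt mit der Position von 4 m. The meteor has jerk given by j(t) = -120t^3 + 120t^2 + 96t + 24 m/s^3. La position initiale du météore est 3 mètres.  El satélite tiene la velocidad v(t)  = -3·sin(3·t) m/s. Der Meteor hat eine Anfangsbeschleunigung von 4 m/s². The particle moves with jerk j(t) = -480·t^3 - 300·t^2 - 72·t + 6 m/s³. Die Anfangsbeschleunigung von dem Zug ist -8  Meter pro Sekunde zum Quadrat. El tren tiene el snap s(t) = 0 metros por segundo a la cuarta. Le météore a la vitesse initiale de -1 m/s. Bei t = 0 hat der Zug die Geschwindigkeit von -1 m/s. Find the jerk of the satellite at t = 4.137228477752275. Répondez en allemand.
Wir müssen unsere Gleichung für die Geschwindigkeit v(t) = -3·sin(3·t) 2-mal ableiten. Mit d/dt von v(t) finden wir a(t) = -9·cos(3·t). Mit d/dt von a(t) finden wir j(t) = 27·sin(3·t). Aus der Gleichung für den Ruck j(t) = 27·sin(3·t), setzen wir t = 4.137228477752275 ein und erhalten j = -4.15986426751273.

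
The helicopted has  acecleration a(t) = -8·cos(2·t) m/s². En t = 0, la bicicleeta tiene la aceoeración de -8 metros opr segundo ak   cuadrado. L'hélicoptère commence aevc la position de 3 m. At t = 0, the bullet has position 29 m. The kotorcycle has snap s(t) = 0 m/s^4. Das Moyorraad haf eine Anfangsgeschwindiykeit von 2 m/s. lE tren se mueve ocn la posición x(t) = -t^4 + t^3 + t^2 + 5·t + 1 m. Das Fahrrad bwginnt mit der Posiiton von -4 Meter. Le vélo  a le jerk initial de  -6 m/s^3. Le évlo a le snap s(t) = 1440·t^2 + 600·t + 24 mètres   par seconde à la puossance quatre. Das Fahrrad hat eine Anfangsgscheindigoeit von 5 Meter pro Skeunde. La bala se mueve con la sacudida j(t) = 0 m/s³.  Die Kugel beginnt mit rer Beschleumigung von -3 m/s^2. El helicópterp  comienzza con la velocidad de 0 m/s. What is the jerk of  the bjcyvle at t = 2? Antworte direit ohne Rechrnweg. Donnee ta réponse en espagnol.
La respuesta es 5082.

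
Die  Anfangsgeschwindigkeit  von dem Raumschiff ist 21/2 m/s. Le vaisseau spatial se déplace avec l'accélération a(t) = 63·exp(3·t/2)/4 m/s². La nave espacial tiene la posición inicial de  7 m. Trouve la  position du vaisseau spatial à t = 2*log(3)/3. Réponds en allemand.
Wir müssen die Stammfunktion unserer Gleichung für die Beschleunigung a(t) = 63·exp(3·t/2)/4 2-mal finden. Das Integral von der Beschleunigung ist die Geschwindigkeit. Mit v(0) = 21/2 erhalten wir v(t) = 21·exp(3·t/2)/2. Durch Integration von der Geschwindigkeit und Verwendung der Anfangsbedingung x(0) = 7, erhalten wir x(t) = 7·exp(3·t/2). Mit x(t) = 7·exp(3·t/2) und Einsetzen von t = 2*log(3)/3, finden wir x = 21.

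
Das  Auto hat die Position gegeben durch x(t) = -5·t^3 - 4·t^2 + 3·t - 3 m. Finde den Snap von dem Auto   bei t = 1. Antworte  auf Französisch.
En partant de la position x(t) = -5·t^3 - 4·t^2 + 3·t - 3, nous prenons 4 dérivées. En dérivant la position, nous obtenons la vitesse: v(t) = -15·t^2 - 8·t + 3. En prenant d/dt de v(t), nous trouvons a(t) = -30·t - 8. En dérivant l'accélération, nous obtenons le jerk: j(t) = -30. La dérivée du jerk donne le snap: s(t) = 0. En utilisant s(t) = 0 et en substituant t = 1, nous trouvons s = 0.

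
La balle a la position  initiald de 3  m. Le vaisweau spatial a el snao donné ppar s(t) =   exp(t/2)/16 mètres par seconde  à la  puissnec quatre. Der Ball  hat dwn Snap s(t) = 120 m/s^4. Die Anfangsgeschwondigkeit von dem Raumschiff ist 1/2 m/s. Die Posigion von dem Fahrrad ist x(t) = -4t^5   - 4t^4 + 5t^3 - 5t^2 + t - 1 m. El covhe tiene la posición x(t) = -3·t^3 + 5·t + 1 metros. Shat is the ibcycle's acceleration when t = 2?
We must differentiate our position equation x(t) = -4·t^5 - 4·t^4 + 5·t^3 - 5·t^2 + t - 1 2 times. Taking d/dt of x(t), we find v(t) = -20·t^4 - 16·t^3 + 15·t^2 - 10·t + 1. Taking d/dt of v(t), we find a(t) = -80·t^3 - 48·t^2 + 30·t - 10. From the given acceleration equation a(t) = -80·t^3 - 48·t^2 + 30·t - 10, we substitute t = 2 to get a = -782.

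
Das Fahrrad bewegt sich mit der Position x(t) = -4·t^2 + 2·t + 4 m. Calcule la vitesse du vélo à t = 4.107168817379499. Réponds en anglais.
Starting from position x(t) = -4·t^2 + 2·t + 4, we take 1 derivative. The derivative of position gives velocity: v(t) = 2 - 8·t. From the given velocity equation v(t) = 2 - 8·t, we substitute t = 4.107168817379499 to get v = -30.8573505390360.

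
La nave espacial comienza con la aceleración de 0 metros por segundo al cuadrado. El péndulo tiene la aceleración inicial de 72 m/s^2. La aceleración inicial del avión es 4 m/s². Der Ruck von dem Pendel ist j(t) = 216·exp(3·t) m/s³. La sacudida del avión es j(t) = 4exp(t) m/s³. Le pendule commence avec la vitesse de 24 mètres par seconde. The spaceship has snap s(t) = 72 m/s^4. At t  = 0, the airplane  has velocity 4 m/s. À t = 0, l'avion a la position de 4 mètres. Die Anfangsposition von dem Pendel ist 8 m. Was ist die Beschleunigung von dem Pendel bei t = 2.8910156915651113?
Ausgehend von dem Ruck j(t) = 216·exp(3·t), nehmen wir 1 Stammfunktion. Die Stammfunktion von dem Ruck, mit a(0) = 72, ergibt die Beschleunigung: a(t) = 72·exp(3·t). Aus der Gleichung für die Beschleunigung a(t) = 72·exp(3·t), setzen wir t = 2.8910156915651113 ein und erhalten a = 420715.954985196.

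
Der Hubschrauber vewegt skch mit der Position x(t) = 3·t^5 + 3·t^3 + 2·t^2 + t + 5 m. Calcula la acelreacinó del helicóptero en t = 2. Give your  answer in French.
Nous devons dériver notre équation de la position x(t) = 3·t^5 + 3·t^3 + 2·t^2 + t + 5 2 fois. La dérivée de la position donne la vitesse: v(t) = 15·t^4 + 9·t^2 + 4·t + 1. En prenant d/dt de v(t), nous trouvons a(t) = 60·t^3 + 18·t + 4. De l'équation de l'accélération a(t) = 60·t^3 + 18·t + 4, nous substituons t = 2 pour obtenir a = 520.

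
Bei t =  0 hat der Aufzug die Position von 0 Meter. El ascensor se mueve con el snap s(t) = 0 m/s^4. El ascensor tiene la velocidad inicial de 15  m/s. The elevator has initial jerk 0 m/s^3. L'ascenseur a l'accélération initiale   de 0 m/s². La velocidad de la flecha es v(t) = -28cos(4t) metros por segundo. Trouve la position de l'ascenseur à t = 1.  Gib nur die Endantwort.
À t = 1, x = 15.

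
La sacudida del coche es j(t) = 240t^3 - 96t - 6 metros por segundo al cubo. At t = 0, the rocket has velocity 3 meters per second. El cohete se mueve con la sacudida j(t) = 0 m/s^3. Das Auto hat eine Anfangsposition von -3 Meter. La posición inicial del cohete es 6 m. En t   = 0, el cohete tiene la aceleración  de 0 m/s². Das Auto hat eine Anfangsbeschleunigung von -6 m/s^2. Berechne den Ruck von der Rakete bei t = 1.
Wir haben den Ruck j(t) = 0. Durch Einsetzen von t = 1: j(1) = 0.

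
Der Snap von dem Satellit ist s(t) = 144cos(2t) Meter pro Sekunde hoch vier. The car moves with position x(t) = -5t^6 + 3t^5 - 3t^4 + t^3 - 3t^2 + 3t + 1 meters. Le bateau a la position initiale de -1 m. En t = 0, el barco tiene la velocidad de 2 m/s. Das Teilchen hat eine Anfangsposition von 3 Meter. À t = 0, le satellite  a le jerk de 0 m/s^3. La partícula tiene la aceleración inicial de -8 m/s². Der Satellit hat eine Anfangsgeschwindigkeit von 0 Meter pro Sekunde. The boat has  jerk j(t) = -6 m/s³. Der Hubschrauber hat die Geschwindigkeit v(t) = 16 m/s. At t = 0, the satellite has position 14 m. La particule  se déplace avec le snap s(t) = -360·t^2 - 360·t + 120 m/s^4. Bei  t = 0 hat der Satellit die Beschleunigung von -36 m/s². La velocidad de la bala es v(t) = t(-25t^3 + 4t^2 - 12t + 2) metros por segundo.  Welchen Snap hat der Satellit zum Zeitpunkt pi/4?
Aus der Gleichung für den Snap s(t) = 144·cos(2·t), setzen wir t = pi/4 ein und erhalten s = 0.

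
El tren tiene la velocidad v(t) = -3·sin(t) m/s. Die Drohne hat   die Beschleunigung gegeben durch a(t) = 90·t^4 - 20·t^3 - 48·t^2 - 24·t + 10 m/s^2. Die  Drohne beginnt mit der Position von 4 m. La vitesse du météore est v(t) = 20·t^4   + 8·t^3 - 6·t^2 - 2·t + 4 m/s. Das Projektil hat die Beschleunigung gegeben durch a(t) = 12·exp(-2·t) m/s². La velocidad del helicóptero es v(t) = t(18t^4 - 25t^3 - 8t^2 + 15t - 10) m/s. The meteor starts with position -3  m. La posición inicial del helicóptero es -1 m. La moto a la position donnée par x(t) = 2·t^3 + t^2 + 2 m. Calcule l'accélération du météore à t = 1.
En partant de la vitesse v(t) = 20·t^4 + 8·t^3 - 6·t^2 - 2·t + 4, nous prenons 1 dérivée. La dérivée de la vitesse donne l'accélération: a(t) = 80·t^3 + 24·t^2 - 12·t - 2. En utilisant a(t) = 80·t^3 + 24·t^2 - 12·t - 2 et en substituant t = 1, nous trouvons a = 90.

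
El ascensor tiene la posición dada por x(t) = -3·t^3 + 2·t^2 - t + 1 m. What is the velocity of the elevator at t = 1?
We must differentiate our position equation x(t) = -3·t^3 + 2·t^2 - t + 1 1 time. Taking d/dt of x(t), we find v(t) = -9·t^2 + 4·t - 1. From the given velocity equation v(t) = -9·t^2 + 4·t - 1, we substitute t = 1 to get v = -6.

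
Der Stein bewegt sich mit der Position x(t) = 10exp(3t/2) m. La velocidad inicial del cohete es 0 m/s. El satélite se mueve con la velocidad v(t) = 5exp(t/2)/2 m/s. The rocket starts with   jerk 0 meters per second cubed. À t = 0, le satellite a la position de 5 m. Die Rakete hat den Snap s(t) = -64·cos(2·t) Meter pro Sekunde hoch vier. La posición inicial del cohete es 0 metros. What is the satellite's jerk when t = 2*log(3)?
We must differentiate our velocity equation v(t) = 5·exp(t/2)/2 2 times. The derivative of velocity gives acceleration: a(t) = 5·exp(t/2)/4. Taking d/dt of a(t), we find j(t) = 5·exp(t/2)/8. Using j(t) = 5·exp(t/2)/8 and substituting t = 2*log(3), we find j = 15/8.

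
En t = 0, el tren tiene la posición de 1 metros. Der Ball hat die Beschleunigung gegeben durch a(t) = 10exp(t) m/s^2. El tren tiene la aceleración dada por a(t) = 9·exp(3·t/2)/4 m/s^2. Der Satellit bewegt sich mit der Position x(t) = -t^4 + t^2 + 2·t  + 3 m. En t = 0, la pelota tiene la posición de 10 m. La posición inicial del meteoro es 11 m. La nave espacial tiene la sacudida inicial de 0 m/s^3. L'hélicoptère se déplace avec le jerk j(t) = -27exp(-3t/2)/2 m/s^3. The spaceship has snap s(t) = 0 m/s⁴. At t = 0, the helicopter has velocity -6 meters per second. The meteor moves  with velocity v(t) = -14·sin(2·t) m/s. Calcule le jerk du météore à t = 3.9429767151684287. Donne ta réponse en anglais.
We must differentiate our velocity equation v(t) = -14·sin(2·t) 2 times. Differentiating velocity, we get acceleration: a(t) = -28·cos(2·t). Taking d/dt of a(t), we find j(t) = 56·sin(2·t). We have jerk j(t) = 56·sin(2·t). Substituting t = 3.9429767151684287: j(3.9429767151684287) = 55.9713809566262.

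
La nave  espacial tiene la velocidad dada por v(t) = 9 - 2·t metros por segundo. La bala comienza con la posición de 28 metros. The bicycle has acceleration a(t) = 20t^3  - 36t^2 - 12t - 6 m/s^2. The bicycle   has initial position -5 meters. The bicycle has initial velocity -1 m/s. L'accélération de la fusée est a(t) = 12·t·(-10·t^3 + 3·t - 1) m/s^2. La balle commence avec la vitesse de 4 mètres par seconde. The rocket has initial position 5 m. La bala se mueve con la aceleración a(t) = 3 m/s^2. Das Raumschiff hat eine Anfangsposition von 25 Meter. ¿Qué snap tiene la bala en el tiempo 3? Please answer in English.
We must differentiate our acceleration equation a(t) = 3 2 times. Differentiating acceleration, we get jerk: j(t) = 0. Differentiating jerk, we get snap: s(t) = 0. Using s(t) = 0 and substituting t = 3, we find s = 0.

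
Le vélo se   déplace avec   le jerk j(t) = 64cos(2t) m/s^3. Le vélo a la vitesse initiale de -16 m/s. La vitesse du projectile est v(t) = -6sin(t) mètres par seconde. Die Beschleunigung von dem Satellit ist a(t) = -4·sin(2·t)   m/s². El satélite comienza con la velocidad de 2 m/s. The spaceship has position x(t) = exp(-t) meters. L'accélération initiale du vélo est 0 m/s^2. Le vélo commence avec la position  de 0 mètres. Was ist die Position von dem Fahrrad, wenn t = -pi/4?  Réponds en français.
En partant du jerk j(t) = 64·cos(2·t), nous prenons 3 primitives. En intégrant le jerk et en utilisant la condition initiale a(0) = 0, nous obtenons a(t) = 32·sin(2·t). La primitive de l'accélération, avec v(0) = -16, donne la vitesse: v(t) = -16·cos(2·t). En intégrant la vitesse et en utilisant la condition initiale x(0) = 0, nous obtenons x(t) = -8·sin(2·t). Nous avons la position x(t) = -8·sin(2·t). En substituant t = -pi/4: x(-pi/4) = 8.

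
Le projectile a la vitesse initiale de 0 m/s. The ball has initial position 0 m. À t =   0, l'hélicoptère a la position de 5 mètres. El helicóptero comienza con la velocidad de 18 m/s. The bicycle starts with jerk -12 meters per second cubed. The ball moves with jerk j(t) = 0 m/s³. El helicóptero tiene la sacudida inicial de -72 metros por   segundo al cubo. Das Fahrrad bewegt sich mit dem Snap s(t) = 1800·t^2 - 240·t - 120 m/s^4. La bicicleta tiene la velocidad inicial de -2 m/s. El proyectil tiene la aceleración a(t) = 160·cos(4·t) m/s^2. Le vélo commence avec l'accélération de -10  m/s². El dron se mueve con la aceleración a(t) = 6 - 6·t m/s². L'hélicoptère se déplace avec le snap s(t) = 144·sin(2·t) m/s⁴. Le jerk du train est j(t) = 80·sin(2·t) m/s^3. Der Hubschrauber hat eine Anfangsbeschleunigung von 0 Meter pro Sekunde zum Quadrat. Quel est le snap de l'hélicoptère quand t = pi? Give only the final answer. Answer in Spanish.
En t = pi, s = 0.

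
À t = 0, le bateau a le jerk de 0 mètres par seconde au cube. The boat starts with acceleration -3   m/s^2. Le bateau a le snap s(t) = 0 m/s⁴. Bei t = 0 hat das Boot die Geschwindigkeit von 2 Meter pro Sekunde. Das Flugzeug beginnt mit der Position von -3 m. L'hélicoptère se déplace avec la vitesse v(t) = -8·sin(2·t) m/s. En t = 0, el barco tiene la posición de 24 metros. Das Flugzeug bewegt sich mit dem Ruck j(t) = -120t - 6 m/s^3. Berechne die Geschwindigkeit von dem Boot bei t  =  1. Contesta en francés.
En partant du snap s(t) = 0, nous prenons 3 primitives. La primitive du snap est le jerk. En utilisant j(0) = 0, nous obtenons j(t) = 0. En prenant ∫j(t)dt et en appliquant a(0) = -3, nous trouvons a(t) = -3. La primitive de l'accélération est la vitesse. En utilisant v(0) = 2, nous obtenons v(t) = 2 - 3·t. Nous avons la vitesse v(t) = 2 - 3·t. En substituant t = 1: v(1) = -1.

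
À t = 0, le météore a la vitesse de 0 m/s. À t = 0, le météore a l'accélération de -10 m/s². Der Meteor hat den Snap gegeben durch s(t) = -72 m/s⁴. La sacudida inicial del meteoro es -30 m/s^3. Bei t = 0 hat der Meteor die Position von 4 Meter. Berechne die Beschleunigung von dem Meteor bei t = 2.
Um dies zu lösen, müssen wir 2 Integrale unserer Gleichung für den Snap s(t) = -72 finden. Mit ∫s(t)dt und Anwendung von j(0) = -30, finden wir j(t) = -72·t - 30. Das Integral von dem Ruck ist die Beschleunigung. Mit a(0) = -10 erhalten wir a(t) = -36·t^2 - 30·t - 10. Wir haben die Beschleunigung a(t) = -36·t^2 - 30·t - 10. Durch Einsetzen von t = 2: a(2) = -214.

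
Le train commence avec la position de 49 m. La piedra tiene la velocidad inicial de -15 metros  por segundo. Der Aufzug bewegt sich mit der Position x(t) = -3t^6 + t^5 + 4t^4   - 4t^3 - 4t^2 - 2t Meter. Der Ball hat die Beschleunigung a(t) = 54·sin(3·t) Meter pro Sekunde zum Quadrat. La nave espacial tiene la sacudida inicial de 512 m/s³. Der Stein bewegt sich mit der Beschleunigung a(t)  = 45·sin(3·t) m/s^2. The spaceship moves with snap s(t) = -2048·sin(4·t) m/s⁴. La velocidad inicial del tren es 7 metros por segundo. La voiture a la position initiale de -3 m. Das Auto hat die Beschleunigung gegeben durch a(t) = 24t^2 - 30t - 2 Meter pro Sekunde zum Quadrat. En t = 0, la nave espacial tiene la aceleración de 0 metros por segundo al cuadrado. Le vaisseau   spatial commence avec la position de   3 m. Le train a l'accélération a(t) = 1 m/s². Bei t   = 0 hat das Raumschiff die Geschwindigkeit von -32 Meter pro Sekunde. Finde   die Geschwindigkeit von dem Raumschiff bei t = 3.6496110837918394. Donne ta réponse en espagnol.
Necesitamos integrar nuestra ecuación del snap s(t) = -2048·sin(4·t) 3 veces. Integrando el snap y usando la condición inicial j(0) = 512, obtenemos j(t) = 512·cos(4·t). La antiderivada de la sacudida es la aceleración. Usando a(0) = 0, obtenemos a(t) = 128·sin(4·t). La integral de la aceleración es la velocidad. Usando v(0) = -32, obtenemos v(t) = -32·cos(4·t). De la ecuación de la velocidad v(t) = -32·cos(4·t), sustituimos t = 3.6496110837918394 para obtener v = 14.2429554095130.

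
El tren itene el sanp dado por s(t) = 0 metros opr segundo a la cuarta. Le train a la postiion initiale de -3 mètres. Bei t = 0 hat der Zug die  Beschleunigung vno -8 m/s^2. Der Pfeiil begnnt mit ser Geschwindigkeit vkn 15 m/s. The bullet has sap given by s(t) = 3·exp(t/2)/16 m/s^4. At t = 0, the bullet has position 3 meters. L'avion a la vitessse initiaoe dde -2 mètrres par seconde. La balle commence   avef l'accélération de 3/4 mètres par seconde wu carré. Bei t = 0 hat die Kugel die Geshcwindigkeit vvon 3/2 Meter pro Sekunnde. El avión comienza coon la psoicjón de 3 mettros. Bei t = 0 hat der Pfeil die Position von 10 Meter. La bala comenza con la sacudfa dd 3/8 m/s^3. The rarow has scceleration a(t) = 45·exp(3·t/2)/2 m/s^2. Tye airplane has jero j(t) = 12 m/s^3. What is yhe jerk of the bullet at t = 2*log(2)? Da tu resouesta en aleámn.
Wir müssen unsere Gleichung für den Snap s(t) = 3·exp(t/2)/16 1-mal integrieren. Mit ∫s(t)dt und Anwendung von j(0) = 3/8, finden wir j(t) = 3·exp(t/2)/8. Wir haben den Ruck j(t) = 3·exp(t/2)/8. Durch Einsetzen von t = 2*log(2): j(2*log(2)) = 3/4.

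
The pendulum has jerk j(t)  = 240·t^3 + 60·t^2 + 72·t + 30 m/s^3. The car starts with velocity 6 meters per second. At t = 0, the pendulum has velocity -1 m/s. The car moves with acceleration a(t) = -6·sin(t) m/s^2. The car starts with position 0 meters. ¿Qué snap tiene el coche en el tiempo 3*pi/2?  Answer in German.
Ausgehend von der Beschleunigung a(t) = -6·sin(t), nehmen wir 2 Ableitungen. Mit d/dt von a(t) finden wir j(t) = -6·cos(t). Mit d/dt von j(t) finden wir s(t) = 6·sin(t). Aus der Gleichung für den Snap s(t) = 6·sin(t), setzen wir t = 3*pi/2 ein und erhalten s = -6.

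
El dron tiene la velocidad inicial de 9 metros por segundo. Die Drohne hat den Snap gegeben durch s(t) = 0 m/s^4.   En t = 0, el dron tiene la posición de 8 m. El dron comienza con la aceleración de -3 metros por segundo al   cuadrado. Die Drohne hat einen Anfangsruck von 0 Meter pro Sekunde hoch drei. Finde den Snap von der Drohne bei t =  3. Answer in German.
Aus der Gleichung für den Snap s(t) = 0, setzen wir t = 3 ein und erhalten s = 0.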